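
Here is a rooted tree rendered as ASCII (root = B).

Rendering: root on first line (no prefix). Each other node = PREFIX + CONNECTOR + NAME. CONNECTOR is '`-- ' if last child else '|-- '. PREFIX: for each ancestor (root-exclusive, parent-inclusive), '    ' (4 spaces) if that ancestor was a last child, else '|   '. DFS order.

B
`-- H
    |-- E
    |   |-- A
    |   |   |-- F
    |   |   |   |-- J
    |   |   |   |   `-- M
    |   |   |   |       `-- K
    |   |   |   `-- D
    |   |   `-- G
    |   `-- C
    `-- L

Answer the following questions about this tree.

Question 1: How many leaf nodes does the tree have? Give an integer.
Leaves (nodes with no children): C, D, G, K, L

Answer: 5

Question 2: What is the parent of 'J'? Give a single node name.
Scan adjacency: J appears as child of F

Answer: F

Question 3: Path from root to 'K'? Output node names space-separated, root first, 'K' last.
Walk down from root: B -> H -> E -> A -> F -> J -> M -> K

Answer: B H E A F J M K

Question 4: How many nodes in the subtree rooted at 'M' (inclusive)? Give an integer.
Answer: 2

Derivation:
Subtree rooted at M contains: K, M
Count = 2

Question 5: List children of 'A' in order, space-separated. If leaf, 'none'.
Node A's children (from adjacency): F, G

Answer: F G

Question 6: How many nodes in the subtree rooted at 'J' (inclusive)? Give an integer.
Answer: 3

Derivation:
Subtree rooted at J contains: J, K, M
Count = 3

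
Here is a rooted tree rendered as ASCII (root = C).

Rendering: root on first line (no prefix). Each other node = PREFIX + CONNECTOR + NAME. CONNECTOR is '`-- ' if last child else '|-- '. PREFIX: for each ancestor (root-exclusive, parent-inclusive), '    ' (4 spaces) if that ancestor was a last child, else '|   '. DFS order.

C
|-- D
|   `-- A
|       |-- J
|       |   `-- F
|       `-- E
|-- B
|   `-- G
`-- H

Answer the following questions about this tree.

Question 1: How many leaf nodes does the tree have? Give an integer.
Answer: 4

Derivation:
Leaves (nodes with no children): E, F, G, H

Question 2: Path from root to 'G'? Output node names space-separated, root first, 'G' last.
Walk down from root: C -> B -> G

Answer: C B G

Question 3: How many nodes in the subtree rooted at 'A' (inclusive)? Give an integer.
Answer: 4

Derivation:
Subtree rooted at A contains: A, E, F, J
Count = 4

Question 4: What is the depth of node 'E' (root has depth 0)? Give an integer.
Path from root to E: C -> D -> A -> E
Depth = number of edges = 3

Answer: 3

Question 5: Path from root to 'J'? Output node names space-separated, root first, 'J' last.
Walk down from root: C -> D -> A -> J

Answer: C D A J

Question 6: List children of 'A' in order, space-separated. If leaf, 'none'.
Answer: J E

Derivation:
Node A's children (from adjacency): J, E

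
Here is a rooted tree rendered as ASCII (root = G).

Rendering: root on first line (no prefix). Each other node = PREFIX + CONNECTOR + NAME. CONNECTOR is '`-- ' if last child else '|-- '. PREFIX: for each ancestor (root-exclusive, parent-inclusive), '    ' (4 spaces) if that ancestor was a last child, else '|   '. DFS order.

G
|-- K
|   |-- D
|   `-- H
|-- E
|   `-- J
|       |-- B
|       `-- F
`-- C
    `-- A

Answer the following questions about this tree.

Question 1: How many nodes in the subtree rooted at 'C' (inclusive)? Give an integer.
Subtree rooted at C contains: A, C
Count = 2

Answer: 2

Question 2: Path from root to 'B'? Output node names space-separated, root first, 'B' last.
Walk down from root: G -> E -> J -> B

Answer: G E J B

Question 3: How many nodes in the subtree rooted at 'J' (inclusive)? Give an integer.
Subtree rooted at J contains: B, F, J
Count = 3

Answer: 3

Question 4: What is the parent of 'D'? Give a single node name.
Answer: K

Derivation:
Scan adjacency: D appears as child of K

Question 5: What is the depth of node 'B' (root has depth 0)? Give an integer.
Answer: 3

Derivation:
Path from root to B: G -> E -> J -> B
Depth = number of edges = 3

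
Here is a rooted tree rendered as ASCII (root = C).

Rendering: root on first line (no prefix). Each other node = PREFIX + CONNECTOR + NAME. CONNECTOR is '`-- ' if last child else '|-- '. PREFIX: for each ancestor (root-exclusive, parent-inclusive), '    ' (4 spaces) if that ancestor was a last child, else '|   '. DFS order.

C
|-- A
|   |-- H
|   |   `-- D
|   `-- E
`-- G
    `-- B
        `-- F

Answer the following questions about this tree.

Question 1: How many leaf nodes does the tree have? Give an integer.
Answer: 3

Derivation:
Leaves (nodes with no children): D, E, F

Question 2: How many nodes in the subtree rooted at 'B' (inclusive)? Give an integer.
Answer: 2

Derivation:
Subtree rooted at B contains: B, F
Count = 2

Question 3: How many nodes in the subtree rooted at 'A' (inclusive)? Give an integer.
Subtree rooted at A contains: A, D, E, H
Count = 4

Answer: 4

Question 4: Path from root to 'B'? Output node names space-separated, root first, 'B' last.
Answer: C G B

Derivation:
Walk down from root: C -> G -> B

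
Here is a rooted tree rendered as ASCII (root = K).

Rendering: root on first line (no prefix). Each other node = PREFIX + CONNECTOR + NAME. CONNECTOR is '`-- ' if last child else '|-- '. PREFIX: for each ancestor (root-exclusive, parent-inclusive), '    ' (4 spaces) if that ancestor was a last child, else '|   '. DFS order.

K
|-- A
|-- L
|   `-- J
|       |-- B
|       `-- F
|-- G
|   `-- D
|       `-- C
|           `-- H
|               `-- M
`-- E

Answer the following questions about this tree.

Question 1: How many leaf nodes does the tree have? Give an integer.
Answer: 5

Derivation:
Leaves (nodes with no children): A, B, E, F, M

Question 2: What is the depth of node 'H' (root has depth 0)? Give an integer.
Path from root to H: K -> G -> D -> C -> H
Depth = number of edges = 4

Answer: 4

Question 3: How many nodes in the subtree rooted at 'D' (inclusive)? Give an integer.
Answer: 4

Derivation:
Subtree rooted at D contains: C, D, H, M
Count = 4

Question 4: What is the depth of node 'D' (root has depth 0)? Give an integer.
Path from root to D: K -> G -> D
Depth = number of edges = 2

Answer: 2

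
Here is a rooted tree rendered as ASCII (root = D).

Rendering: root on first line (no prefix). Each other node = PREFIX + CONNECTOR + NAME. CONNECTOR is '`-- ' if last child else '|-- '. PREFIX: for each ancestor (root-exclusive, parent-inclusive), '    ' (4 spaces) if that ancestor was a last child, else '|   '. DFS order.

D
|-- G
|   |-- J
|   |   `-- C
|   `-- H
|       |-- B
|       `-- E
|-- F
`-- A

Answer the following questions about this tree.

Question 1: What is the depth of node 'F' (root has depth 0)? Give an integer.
Answer: 1

Derivation:
Path from root to F: D -> F
Depth = number of edges = 1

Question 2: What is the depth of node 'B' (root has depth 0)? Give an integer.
Answer: 3

Derivation:
Path from root to B: D -> G -> H -> B
Depth = number of edges = 3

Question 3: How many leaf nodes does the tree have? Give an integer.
Leaves (nodes with no children): A, B, C, E, F

Answer: 5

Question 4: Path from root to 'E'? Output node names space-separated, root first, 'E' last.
Answer: D G H E

Derivation:
Walk down from root: D -> G -> H -> E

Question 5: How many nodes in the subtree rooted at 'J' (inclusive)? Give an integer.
Subtree rooted at J contains: C, J
Count = 2

Answer: 2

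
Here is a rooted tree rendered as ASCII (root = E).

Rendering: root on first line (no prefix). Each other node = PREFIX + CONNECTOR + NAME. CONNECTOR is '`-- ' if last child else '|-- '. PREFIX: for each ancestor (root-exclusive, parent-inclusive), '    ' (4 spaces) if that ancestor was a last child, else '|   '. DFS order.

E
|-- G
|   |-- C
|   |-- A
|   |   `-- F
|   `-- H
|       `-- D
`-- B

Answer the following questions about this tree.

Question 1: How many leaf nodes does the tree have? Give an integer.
Answer: 4

Derivation:
Leaves (nodes with no children): B, C, D, F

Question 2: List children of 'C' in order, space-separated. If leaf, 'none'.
Answer: none

Derivation:
Node C's children (from adjacency): (leaf)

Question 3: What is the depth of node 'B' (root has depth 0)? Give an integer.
Path from root to B: E -> B
Depth = number of edges = 1

Answer: 1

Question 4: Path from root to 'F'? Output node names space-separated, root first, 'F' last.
Answer: E G A F

Derivation:
Walk down from root: E -> G -> A -> F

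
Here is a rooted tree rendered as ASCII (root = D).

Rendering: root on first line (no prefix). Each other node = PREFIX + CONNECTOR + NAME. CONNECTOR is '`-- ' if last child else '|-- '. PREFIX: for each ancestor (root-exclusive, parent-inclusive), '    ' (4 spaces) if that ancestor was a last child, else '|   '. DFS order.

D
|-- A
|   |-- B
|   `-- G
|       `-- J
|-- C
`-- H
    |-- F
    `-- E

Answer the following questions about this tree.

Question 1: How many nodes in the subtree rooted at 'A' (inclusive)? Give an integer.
Subtree rooted at A contains: A, B, G, J
Count = 4

Answer: 4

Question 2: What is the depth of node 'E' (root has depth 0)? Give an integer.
Answer: 2

Derivation:
Path from root to E: D -> H -> E
Depth = number of edges = 2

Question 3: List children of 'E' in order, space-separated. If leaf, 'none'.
Node E's children (from adjacency): (leaf)

Answer: none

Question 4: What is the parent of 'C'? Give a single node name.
Answer: D

Derivation:
Scan adjacency: C appears as child of D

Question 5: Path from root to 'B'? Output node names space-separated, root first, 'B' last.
Walk down from root: D -> A -> B

Answer: D A B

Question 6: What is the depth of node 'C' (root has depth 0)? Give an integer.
Answer: 1

Derivation:
Path from root to C: D -> C
Depth = number of edges = 1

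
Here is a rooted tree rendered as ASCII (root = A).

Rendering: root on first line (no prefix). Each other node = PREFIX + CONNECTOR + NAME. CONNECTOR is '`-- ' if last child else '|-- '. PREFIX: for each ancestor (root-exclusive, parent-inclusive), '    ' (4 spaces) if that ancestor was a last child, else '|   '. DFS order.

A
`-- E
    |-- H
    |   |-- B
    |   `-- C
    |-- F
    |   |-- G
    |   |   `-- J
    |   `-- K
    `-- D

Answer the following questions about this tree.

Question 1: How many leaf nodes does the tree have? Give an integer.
Answer: 5

Derivation:
Leaves (nodes with no children): B, C, D, J, K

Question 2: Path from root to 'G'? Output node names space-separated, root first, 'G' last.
Answer: A E F G

Derivation:
Walk down from root: A -> E -> F -> G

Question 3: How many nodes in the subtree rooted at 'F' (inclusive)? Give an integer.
Subtree rooted at F contains: F, G, J, K
Count = 4

Answer: 4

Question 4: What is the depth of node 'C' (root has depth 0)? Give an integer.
Answer: 3

Derivation:
Path from root to C: A -> E -> H -> C
Depth = number of edges = 3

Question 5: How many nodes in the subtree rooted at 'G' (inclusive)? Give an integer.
Answer: 2

Derivation:
Subtree rooted at G contains: G, J
Count = 2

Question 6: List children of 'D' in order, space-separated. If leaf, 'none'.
Node D's children (from adjacency): (leaf)

Answer: none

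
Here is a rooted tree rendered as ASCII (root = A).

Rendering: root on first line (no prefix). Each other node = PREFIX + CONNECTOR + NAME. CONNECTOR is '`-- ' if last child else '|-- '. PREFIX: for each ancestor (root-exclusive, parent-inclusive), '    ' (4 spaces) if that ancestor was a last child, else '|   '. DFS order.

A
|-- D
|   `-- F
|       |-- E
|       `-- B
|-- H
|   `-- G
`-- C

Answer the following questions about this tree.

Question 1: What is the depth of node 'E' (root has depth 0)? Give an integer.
Path from root to E: A -> D -> F -> E
Depth = number of edges = 3

Answer: 3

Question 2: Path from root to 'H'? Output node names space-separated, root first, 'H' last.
Answer: A H

Derivation:
Walk down from root: A -> H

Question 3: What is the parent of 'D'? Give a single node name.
Answer: A

Derivation:
Scan adjacency: D appears as child of A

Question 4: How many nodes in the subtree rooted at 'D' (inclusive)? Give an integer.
Answer: 4

Derivation:
Subtree rooted at D contains: B, D, E, F
Count = 4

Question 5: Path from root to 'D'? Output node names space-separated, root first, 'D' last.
Walk down from root: A -> D

Answer: A D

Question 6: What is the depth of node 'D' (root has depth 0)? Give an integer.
Answer: 1

Derivation:
Path from root to D: A -> D
Depth = number of edges = 1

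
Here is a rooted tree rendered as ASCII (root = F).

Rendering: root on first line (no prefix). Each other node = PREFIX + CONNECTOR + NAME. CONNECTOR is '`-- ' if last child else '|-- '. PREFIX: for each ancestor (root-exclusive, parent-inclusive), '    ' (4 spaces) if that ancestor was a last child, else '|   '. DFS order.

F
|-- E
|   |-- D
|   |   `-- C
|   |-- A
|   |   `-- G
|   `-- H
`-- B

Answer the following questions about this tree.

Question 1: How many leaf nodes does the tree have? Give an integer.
Leaves (nodes with no children): B, C, G, H

Answer: 4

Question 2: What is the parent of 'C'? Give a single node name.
Scan adjacency: C appears as child of D

Answer: D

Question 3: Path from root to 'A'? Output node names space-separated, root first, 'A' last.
Walk down from root: F -> E -> A

Answer: F E A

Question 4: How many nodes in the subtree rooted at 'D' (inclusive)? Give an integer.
Subtree rooted at D contains: C, D
Count = 2

Answer: 2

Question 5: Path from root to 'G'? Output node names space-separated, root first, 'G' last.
Walk down from root: F -> E -> A -> G

Answer: F E A G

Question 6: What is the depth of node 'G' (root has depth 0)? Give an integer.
Answer: 3

Derivation:
Path from root to G: F -> E -> A -> G
Depth = number of edges = 3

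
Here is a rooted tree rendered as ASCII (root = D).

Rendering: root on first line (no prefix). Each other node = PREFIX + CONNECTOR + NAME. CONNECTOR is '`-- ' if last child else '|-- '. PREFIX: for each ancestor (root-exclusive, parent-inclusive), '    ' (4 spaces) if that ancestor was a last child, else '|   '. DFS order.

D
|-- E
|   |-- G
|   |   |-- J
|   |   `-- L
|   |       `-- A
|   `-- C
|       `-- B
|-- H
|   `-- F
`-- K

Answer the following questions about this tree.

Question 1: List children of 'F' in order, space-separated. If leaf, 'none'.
Answer: none

Derivation:
Node F's children (from adjacency): (leaf)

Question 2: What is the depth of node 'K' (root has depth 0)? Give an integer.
Answer: 1

Derivation:
Path from root to K: D -> K
Depth = number of edges = 1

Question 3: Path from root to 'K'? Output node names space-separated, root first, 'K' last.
Answer: D K

Derivation:
Walk down from root: D -> K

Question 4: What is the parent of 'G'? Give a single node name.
Scan adjacency: G appears as child of E

Answer: E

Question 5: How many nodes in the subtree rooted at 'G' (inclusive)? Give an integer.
Subtree rooted at G contains: A, G, J, L
Count = 4

Answer: 4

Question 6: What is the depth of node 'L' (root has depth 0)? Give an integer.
Answer: 3

Derivation:
Path from root to L: D -> E -> G -> L
Depth = number of edges = 3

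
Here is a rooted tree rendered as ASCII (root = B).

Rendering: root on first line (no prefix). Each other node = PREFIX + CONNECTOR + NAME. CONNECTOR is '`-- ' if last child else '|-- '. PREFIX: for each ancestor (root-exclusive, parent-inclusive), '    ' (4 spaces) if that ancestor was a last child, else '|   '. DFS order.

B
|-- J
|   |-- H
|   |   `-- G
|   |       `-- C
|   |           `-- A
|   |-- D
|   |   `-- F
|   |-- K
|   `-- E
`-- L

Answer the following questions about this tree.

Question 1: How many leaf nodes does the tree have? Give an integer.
Answer: 5

Derivation:
Leaves (nodes with no children): A, E, F, K, L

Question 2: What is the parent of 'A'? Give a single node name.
Answer: C

Derivation:
Scan adjacency: A appears as child of C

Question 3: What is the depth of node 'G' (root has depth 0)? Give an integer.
Answer: 3

Derivation:
Path from root to G: B -> J -> H -> G
Depth = number of edges = 3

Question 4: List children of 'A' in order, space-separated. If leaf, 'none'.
Node A's children (from adjacency): (leaf)

Answer: none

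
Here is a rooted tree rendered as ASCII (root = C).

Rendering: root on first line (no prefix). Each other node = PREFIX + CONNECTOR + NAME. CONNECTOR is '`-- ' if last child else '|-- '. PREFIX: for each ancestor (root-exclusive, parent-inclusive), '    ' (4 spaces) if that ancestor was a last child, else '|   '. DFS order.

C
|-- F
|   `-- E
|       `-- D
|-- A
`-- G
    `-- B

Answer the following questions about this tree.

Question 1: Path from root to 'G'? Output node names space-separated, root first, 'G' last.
Walk down from root: C -> G

Answer: C G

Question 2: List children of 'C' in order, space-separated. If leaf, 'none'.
Answer: F A G

Derivation:
Node C's children (from adjacency): F, A, G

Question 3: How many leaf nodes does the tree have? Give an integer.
Answer: 3

Derivation:
Leaves (nodes with no children): A, B, D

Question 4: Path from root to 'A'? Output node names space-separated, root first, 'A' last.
Walk down from root: C -> A

Answer: C A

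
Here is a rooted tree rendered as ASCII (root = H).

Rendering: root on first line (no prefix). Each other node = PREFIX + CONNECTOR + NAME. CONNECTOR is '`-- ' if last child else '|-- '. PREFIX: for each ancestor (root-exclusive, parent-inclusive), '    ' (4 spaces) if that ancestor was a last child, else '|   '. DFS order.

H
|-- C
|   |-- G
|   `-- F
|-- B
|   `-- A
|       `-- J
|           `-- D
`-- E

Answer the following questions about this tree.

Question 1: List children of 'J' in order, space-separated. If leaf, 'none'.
Answer: D

Derivation:
Node J's children (from adjacency): D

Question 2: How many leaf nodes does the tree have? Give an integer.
Answer: 4

Derivation:
Leaves (nodes with no children): D, E, F, G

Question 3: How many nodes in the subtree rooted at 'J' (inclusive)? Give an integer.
Subtree rooted at J contains: D, J
Count = 2

Answer: 2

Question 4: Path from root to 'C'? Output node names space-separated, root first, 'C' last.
Answer: H C

Derivation:
Walk down from root: H -> C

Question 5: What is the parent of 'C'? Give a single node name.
Scan adjacency: C appears as child of H

Answer: H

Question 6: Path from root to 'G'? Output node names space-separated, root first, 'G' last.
Walk down from root: H -> C -> G

Answer: H C G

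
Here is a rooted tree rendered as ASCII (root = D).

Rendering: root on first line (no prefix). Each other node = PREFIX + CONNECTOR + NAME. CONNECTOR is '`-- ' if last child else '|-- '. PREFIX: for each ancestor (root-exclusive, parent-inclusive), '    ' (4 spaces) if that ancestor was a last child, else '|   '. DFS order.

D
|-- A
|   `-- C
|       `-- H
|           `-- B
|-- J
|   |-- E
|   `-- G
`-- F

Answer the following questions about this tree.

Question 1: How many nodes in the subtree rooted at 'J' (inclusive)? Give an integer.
Subtree rooted at J contains: E, G, J
Count = 3

Answer: 3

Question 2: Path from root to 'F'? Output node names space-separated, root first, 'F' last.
Answer: D F

Derivation:
Walk down from root: D -> F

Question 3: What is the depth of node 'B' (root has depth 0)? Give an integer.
Path from root to B: D -> A -> C -> H -> B
Depth = number of edges = 4

Answer: 4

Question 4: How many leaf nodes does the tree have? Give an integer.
Leaves (nodes with no children): B, E, F, G

Answer: 4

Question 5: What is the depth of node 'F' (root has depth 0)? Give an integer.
Path from root to F: D -> F
Depth = number of edges = 1

Answer: 1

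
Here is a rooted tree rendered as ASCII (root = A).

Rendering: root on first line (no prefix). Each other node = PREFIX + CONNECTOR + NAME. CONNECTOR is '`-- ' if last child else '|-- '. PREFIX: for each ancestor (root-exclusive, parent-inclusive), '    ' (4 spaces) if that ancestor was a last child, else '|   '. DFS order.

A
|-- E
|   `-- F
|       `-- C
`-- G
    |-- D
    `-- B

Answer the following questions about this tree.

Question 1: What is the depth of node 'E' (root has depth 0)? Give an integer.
Path from root to E: A -> E
Depth = number of edges = 1

Answer: 1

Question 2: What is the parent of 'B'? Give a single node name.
Answer: G

Derivation:
Scan adjacency: B appears as child of G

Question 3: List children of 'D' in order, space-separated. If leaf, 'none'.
Answer: none

Derivation:
Node D's children (from adjacency): (leaf)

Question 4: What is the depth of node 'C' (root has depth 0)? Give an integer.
Path from root to C: A -> E -> F -> C
Depth = number of edges = 3

Answer: 3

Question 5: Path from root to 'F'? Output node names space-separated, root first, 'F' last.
Walk down from root: A -> E -> F

Answer: A E F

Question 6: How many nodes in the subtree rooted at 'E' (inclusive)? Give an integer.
Answer: 3

Derivation:
Subtree rooted at E contains: C, E, F
Count = 3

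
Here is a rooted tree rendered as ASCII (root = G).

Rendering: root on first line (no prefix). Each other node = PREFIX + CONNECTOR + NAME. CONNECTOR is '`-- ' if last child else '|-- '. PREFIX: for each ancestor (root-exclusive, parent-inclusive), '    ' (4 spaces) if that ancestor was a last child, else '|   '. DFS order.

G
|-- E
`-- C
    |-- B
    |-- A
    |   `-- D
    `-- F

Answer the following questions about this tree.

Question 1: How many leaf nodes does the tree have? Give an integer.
Answer: 4

Derivation:
Leaves (nodes with no children): B, D, E, F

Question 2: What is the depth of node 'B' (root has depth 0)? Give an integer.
Answer: 2

Derivation:
Path from root to B: G -> C -> B
Depth = number of edges = 2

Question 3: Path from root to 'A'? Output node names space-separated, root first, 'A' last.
Walk down from root: G -> C -> A

Answer: G C A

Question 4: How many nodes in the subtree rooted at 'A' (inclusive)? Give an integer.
Subtree rooted at A contains: A, D
Count = 2

Answer: 2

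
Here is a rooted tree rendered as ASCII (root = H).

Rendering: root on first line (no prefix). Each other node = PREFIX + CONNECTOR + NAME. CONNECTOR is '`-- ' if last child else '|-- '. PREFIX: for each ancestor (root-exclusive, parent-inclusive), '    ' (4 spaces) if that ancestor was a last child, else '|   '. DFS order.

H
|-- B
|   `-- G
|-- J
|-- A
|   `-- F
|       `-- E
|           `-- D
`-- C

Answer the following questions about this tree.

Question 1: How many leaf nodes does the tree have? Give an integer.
Answer: 4

Derivation:
Leaves (nodes with no children): C, D, G, J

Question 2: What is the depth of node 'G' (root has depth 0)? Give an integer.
Answer: 2

Derivation:
Path from root to G: H -> B -> G
Depth = number of edges = 2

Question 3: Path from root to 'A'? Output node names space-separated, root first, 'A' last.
Walk down from root: H -> A

Answer: H A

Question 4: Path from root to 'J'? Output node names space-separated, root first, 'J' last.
Answer: H J

Derivation:
Walk down from root: H -> J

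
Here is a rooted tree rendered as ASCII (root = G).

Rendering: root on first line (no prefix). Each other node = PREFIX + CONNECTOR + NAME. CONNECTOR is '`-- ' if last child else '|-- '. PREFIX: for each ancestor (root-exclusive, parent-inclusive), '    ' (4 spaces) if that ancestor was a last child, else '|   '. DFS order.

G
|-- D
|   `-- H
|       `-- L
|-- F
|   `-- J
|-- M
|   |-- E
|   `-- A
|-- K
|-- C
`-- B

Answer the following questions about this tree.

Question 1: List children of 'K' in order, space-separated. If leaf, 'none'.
Node K's children (from adjacency): (leaf)

Answer: none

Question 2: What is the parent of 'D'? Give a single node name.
Answer: G

Derivation:
Scan adjacency: D appears as child of G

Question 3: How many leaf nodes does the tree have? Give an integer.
Leaves (nodes with no children): A, B, C, E, J, K, L

Answer: 7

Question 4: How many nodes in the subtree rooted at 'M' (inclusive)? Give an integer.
Subtree rooted at M contains: A, E, M
Count = 3

Answer: 3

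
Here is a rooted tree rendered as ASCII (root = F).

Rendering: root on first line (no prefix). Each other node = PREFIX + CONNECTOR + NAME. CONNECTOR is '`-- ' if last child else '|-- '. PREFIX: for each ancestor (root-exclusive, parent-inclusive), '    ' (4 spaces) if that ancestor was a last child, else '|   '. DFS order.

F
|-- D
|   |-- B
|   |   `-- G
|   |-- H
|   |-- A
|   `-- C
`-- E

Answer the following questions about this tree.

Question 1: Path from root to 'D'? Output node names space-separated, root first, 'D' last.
Answer: F D

Derivation:
Walk down from root: F -> D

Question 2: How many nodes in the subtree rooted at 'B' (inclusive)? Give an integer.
Answer: 2

Derivation:
Subtree rooted at B contains: B, G
Count = 2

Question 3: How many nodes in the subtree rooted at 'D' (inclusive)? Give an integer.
Subtree rooted at D contains: A, B, C, D, G, H
Count = 6

Answer: 6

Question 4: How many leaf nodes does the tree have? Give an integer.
Answer: 5

Derivation:
Leaves (nodes with no children): A, C, E, G, H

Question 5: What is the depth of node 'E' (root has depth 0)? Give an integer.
Answer: 1

Derivation:
Path from root to E: F -> E
Depth = number of edges = 1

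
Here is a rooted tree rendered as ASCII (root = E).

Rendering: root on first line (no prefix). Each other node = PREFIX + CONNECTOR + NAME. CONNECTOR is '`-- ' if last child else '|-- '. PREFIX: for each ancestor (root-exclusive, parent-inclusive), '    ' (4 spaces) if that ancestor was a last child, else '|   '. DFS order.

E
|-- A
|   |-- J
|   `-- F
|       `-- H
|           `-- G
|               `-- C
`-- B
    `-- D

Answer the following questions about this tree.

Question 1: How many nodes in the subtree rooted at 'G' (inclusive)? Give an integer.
Answer: 2

Derivation:
Subtree rooted at G contains: C, G
Count = 2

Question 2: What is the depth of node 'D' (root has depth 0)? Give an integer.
Path from root to D: E -> B -> D
Depth = number of edges = 2

Answer: 2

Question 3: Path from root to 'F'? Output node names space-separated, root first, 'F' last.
Answer: E A F

Derivation:
Walk down from root: E -> A -> F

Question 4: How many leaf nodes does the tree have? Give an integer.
Leaves (nodes with no children): C, D, J

Answer: 3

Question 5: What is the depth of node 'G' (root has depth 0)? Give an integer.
Path from root to G: E -> A -> F -> H -> G
Depth = number of edges = 4

Answer: 4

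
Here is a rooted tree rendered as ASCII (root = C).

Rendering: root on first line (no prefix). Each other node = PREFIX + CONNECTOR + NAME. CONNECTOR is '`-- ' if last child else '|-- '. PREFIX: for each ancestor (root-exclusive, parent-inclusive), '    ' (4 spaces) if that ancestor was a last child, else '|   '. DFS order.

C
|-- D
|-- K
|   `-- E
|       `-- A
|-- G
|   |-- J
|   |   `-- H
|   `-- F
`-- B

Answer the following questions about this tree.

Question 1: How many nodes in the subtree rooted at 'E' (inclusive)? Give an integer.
Answer: 2

Derivation:
Subtree rooted at E contains: A, E
Count = 2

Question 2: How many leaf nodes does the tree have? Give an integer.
Leaves (nodes with no children): A, B, D, F, H

Answer: 5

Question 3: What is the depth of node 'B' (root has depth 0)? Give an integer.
Path from root to B: C -> B
Depth = number of edges = 1

Answer: 1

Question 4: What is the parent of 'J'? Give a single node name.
Scan adjacency: J appears as child of G

Answer: G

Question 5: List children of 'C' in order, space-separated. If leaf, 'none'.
Node C's children (from adjacency): D, K, G, B

Answer: D K G B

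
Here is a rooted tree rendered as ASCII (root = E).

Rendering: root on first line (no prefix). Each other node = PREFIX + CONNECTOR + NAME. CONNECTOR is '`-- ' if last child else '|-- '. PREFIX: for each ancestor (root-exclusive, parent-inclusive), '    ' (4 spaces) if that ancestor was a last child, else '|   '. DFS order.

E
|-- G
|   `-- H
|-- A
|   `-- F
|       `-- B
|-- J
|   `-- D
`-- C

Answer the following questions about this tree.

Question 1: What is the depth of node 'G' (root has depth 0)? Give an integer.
Path from root to G: E -> G
Depth = number of edges = 1

Answer: 1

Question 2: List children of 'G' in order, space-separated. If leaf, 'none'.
Answer: H

Derivation:
Node G's children (from adjacency): H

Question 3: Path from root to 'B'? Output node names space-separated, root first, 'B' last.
Walk down from root: E -> A -> F -> B

Answer: E A F B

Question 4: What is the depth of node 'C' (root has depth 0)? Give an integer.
Answer: 1

Derivation:
Path from root to C: E -> C
Depth = number of edges = 1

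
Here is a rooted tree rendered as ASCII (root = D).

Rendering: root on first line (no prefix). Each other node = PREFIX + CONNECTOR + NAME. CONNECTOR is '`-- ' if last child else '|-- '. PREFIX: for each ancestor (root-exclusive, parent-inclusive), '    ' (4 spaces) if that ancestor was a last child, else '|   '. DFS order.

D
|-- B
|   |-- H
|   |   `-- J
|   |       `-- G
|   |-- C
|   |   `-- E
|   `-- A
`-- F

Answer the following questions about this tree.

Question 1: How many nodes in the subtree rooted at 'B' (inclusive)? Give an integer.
Answer: 7

Derivation:
Subtree rooted at B contains: A, B, C, E, G, H, J
Count = 7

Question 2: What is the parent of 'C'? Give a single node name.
Answer: B

Derivation:
Scan adjacency: C appears as child of B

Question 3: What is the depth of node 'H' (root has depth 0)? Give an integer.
Path from root to H: D -> B -> H
Depth = number of edges = 2

Answer: 2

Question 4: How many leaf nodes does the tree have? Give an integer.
Leaves (nodes with no children): A, E, F, G

Answer: 4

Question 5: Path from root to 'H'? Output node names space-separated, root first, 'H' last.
Walk down from root: D -> B -> H

Answer: D B H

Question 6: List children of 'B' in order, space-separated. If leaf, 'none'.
Answer: H C A

Derivation:
Node B's children (from adjacency): H, C, A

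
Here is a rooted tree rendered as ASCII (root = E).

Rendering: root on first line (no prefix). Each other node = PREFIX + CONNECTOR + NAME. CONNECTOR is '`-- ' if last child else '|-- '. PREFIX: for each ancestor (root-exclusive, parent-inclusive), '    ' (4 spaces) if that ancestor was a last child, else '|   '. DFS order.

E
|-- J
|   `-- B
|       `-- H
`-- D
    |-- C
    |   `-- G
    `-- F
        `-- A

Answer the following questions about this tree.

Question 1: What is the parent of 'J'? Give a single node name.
Scan adjacency: J appears as child of E

Answer: E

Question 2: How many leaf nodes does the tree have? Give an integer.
Answer: 3

Derivation:
Leaves (nodes with no children): A, G, H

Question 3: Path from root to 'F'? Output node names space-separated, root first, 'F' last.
Walk down from root: E -> D -> F

Answer: E D F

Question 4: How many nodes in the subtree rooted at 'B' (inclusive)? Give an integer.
Subtree rooted at B contains: B, H
Count = 2

Answer: 2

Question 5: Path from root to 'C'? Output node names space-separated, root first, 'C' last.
Walk down from root: E -> D -> C

Answer: E D C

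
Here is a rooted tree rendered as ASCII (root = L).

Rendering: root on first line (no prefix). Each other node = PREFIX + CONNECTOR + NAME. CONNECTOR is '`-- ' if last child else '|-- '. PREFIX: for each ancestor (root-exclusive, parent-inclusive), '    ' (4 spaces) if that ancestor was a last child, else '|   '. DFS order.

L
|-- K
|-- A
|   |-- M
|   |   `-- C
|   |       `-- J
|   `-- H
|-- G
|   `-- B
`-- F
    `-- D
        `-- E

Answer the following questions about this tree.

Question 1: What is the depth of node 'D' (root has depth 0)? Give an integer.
Answer: 2

Derivation:
Path from root to D: L -> F -> D
Depth = number of edges = 2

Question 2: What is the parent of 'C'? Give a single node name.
Answer: M

Derivation:
Scan adjacency: C appears as child of M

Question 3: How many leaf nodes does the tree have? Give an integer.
Answer: 5

Derivation:
Leaves (nodes with no children): B, E, H, J, K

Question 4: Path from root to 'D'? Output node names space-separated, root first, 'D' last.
Walk down from root: L -> F -> D

Answer: L F D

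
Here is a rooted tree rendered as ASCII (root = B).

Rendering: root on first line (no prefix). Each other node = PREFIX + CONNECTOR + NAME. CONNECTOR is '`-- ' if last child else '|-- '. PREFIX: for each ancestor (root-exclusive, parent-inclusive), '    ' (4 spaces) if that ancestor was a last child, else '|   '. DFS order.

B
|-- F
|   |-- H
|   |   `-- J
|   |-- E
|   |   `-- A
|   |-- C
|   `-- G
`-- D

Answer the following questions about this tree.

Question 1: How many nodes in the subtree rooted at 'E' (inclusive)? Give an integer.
Subtree rooted at E contains: A, E
Count = 2

Answer: 2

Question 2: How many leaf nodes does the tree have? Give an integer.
Leaves (nodes with no children): A, C, D, G, J

Answer: 5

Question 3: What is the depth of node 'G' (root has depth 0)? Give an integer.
Answer: 2

Derivation:
Path from root to G: B -> F -> G
Depth = number of edges = 2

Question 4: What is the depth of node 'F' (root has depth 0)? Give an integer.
Answer: 1

Derivation:
Path from root to F: B -> F
Depth = number of edges = 1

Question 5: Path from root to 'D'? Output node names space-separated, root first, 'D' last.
Walk down from root: B -> D

Answer: B D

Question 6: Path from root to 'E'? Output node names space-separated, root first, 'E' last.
Walk down from root: B -> F -> E

Answer: B F E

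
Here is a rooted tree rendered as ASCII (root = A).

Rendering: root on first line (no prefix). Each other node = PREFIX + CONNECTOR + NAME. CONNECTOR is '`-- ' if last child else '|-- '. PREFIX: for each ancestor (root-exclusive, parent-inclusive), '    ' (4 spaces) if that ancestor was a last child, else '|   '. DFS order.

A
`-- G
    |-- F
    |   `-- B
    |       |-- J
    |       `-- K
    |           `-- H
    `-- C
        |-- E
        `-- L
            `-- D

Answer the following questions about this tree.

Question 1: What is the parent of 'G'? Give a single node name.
Scan adjacency: G appears as child of A

Answer: A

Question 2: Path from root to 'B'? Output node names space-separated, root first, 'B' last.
Walk down from root: A -> G -> F -> B

Answer: A G F B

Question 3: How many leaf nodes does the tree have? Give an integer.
Answer: 4

Derivation:
Leaves (nodes with no children): D, E, H, J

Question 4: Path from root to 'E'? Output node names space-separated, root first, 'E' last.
Walk down from root: A -> G -> C -> E

Answer: A G C E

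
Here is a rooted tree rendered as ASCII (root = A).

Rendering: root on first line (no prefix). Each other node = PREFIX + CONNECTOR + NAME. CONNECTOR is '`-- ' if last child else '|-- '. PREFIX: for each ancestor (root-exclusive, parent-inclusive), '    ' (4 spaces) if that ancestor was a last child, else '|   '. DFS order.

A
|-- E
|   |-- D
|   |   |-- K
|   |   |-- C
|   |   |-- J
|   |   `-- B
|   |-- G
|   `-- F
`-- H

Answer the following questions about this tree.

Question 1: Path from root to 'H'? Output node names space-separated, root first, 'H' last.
Answer: A H

Derivation:
Walk down from root: A -> H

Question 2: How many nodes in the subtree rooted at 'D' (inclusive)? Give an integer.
Answer: 5

Derivation:
Subtree rooted at D contains: B, C, D, J, K
Count = 5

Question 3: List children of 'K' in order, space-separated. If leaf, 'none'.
Node K's children (from adjacency): (leaf)

Answer: none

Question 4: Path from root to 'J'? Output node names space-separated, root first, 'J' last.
Answer: A E D J

Derivation:
Walk down from root: A -> E -> D -> J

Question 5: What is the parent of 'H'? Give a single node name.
Answer: A

Derivation:
Scan adjacency: H appears as child of A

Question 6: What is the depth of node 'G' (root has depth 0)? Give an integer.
Path from root to G: A -> E -> G
Depth = number of edges = 2

Answer: 2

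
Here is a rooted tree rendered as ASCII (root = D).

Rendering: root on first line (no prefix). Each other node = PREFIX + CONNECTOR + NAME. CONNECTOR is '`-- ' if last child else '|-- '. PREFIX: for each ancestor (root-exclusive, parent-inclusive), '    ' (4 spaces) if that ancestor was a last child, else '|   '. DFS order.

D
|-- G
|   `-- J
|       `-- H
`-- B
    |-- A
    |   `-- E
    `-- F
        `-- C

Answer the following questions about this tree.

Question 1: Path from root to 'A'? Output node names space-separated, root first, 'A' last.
Walk down from root: D -> B -> A

Answer: D B A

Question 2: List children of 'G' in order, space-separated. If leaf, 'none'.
Node G's children (from adjacency): J

Answer: J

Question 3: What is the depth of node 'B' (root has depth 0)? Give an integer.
Answer: 1

Derivation:
Path from root to B: D -> B
Depth = number of edges = 1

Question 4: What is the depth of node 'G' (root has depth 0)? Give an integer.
Path from root to G: D -> G
Depth = number of edges = 1

Answer: 1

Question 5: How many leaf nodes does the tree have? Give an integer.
Leaves (nodes with no children): C, E, H

Answer: 3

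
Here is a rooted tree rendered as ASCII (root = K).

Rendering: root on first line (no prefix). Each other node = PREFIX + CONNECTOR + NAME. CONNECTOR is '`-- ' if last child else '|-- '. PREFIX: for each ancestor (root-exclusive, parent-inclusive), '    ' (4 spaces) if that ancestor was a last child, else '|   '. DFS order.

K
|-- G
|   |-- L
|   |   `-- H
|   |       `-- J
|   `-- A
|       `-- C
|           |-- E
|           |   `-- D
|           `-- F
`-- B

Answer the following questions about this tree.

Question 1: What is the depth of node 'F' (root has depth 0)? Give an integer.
Answer: 4

Derivation:
Path from root to F: K -> G -> A -> C -> F
Depth = number of edges = 4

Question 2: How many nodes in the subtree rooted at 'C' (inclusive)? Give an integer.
Answer: 4

Derivation:
Subtree rooted at C contains: C, D, E, F
Count = 4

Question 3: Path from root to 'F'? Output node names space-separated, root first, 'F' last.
Answer: K G A C F

Derivation:
Walk down from root: K -> G -> A -> C -> F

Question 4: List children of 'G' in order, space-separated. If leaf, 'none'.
Answer: L A

Derivation:
Node G's children (from adjacency): L, A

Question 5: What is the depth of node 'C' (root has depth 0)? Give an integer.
Answer: 3

Derivation:
Path from root to C: K -> G -> A -> C
Depth = number of edges = 3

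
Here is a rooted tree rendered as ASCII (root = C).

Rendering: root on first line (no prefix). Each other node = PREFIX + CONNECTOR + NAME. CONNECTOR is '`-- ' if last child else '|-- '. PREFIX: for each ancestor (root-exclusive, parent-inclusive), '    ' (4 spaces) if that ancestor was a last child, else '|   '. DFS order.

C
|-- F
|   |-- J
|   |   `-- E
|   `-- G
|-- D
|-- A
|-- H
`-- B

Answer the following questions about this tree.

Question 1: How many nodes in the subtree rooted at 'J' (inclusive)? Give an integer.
Subtree rooted at J contains: E, J
Count = 2

Answer: 2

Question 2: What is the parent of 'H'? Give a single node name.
Answer: C

Derivation:
Scan adjacency: H appears as child of C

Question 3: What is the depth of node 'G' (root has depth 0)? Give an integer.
Path from root to G: C -> F -> G
Depth = number of edges = 2

Answer: 2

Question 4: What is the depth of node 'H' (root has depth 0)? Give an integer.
Path from root to H: C -> H
Depth = number of edges = 1

Answer: 1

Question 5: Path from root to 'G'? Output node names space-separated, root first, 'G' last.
Walk down from root: C -> F -> G

Answer: C F G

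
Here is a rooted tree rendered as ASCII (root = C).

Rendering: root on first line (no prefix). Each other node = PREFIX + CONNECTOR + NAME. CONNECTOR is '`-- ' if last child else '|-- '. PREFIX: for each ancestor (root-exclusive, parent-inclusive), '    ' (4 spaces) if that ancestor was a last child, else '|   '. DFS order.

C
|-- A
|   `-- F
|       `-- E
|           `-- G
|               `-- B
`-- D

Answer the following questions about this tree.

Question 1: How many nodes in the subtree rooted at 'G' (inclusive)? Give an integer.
Answer: 2

Derivation:
Subtree rooted at G contains: B, G
Count = 2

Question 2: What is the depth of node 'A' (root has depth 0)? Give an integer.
Path from root to A: C -> A
Depth = number of edges = 1

Answer: 1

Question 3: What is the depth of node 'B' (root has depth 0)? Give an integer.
Answer: 5

Derivation:
Path from root to B: C -> A -> F -> E -> G -> B
Depth = number of edges = 5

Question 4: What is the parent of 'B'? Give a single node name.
Answer: G

Derivation:
Scan adjacency: B appears as child of G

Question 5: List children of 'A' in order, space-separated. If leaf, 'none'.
Node A's children (from adjacency): F

Answer: F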